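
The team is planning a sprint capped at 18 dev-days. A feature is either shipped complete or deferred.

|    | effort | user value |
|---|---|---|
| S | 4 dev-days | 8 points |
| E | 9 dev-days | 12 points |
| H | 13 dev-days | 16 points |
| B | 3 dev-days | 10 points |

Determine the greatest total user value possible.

Allowing fractional choices, the relaxed optimum would be about 32.5, but features are indivisible.
S + E + B: effort 4 + 9 + 3 = 16 ≤ 18, user value 8 + 12 + 10 = 30.
H + B: effort 13 + 3 = 16 ≤ 18, user value 16 + 10 = 26.
S + H: effort 4 + 13 = 17 ≤ 18, user value 8 + 16 = 24.
Best is S, E, and B with total user value 30.

30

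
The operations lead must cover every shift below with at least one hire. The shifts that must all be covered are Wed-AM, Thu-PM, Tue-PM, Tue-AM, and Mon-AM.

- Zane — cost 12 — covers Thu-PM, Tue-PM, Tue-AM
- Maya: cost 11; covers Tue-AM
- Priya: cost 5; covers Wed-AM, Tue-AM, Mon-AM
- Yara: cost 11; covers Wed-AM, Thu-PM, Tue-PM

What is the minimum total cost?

Choose Priya and Yara: together they cover Wed-AM, Thu-PM, Tue-PM, Tue-AM, Mon-AM — every shift.
Total cost: 5 + 11 = 16.

16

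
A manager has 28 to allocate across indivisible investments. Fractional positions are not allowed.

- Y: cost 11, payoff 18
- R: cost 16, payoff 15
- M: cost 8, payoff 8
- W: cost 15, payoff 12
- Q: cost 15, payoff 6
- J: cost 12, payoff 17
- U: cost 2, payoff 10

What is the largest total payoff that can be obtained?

45

Allowing fractional choices, the relaxed optimum would be about 48.0, but investments are indivisible.
Y + W + U: cost 11 + 15 + 2 = 28 ≤ 28, payoff 18 + 12 + 10 = 40.
Y + J + U: cost 11 + 12 + 2 = 25 ≤ 28, payoff 18 + 17 + 10 = 45.
Y + M + U: cost 11 + 8 + 2 = 21 ≤ 28, payoff 18 + 8 + 10 = 36.
Best is Y, J, and U with total payoff 45.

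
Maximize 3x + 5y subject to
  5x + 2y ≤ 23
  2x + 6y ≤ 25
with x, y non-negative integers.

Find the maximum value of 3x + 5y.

(x,y)=(3,3) is feasible, giving 24.
(x,y)=(2,3) is feasible, giving 21.
(x,y)=(3,2) is feasible, giving 19.
The best lattice point is (3,3), giving 24.

24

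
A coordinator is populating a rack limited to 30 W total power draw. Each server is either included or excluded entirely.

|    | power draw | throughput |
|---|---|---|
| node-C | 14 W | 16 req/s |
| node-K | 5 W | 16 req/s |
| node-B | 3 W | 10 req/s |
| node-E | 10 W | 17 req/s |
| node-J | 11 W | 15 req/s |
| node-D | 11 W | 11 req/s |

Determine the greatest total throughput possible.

58

Allowing fractional choices, the relaxed optimum would be about 59.1, but servers are indivisible.
node-K + node-B + node-E + node-J: power draw 5 + 3 + 10 + 11 = 29 ≤ 30, throughput 16 + 10 + 17 + 15 = 58.
node-K + node-B + node-J + node-D: power draw 5 + 3 + 11 + 11 = 30 ≤ 30, throughput 16 + 10 + 15 + 11 = 52.
node-K + node-B + node-E + node-D: power draw 5 + 3 + 10 + 11 = 29 ≤ 30, throughput 16 + 10 + 17 + 11 = 54.
Best is node-K, node-B, node-E, and node-J with total throughput 58.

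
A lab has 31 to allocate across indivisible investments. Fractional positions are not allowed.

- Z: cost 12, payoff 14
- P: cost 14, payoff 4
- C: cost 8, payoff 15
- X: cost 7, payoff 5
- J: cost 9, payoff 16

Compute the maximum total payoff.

This is an integer program with binary decision variables.
Allowing fractional choices, the relaxed optimum would be about 46.4, but investments are indivisible.
C + X + J: cost 8 + 7 + 9 = 24 ≤ 31, payoff 15 + 5 + 16 = 36.
Z + C + J: cost 12 + 8 + 9 = 29 ≤ 31, payoff 14 + 15 + 16 = 45.
Z + X + J: cost 12 + 7 + 9 = 28 ≤ 31, payoff 14 + 5 + 16 = 35.
Best is Z, C, and J with total payoff 45.

45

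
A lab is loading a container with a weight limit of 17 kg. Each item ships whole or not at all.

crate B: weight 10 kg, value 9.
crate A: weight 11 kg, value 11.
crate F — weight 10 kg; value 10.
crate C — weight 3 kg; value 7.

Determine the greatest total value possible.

Treat it as a binary knapsack problem.
Allowing fractional choices, the relaxed optimum would be about 21.0, but items are indivisible.
crate A + crate C: weight 11 + 3 = 14 ≤ 17, value 11 + 7 = 18.
crate F + crate C: weight 10 + 3 = 13 ≤ 17, value 10 + 7 = 17.
crate B + crate C: weight 10 + 3 = 13 ≤ 17, value 9 + 7 = 16.
Best is crate A and crate C with total value 18.

18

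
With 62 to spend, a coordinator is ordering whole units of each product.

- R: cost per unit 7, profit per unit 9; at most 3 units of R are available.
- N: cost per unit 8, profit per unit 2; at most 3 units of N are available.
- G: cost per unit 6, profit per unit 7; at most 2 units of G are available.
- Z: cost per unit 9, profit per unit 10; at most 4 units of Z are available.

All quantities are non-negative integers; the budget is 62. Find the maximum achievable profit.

72

This is a bounded integer knapsack.
R has the best ratio (9/7); taking only R gives at most 3×9 = 27 (stopped by the supply cap of 3).
Mixing does better — 2×R, 2×G, and 4×Z: cost 62 ≤ 62, profit 2·9 + 2·7 + 4·10 = 72.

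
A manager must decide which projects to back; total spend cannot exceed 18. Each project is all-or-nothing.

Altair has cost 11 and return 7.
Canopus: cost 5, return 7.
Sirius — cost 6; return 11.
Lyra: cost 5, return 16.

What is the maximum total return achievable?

Treat it as a binary knapsack problem.
Allowing fractional choices, the relaxed optimum would be about 35.3, but projects are indivisible.
Canopus + Lyra: cost 5 + 5 = 10 ≤ 18, return 7 + 16 = 23.
Canopus + Sirius + Lyra: cost 5 + 6 + 5 = 16 ≤ 18, return 7 + 11 + 16 = 34.
Sirius + Lyra: cost 6 + 5 = 11 ≤ 18, return 11 + 16 = 27.
Best is Canopus, Sirius, and Lyra with total return 34.

34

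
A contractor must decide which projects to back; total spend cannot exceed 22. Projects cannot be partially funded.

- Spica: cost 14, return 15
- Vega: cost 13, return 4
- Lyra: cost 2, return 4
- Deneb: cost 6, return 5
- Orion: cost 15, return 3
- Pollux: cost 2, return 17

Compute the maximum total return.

Spica + Lyra + Pollux: cost 14 + 2 + 2 = 18 ≤ 22, return 15 + 4 + 17 = 36.
Spica + Deneb + Pollux: cost 14 + 6 + 2 = 22 ≤ 22, return 15 + 5 + 17 = 37.
Best is Spica, Deneb, and Pollux with total return 37.

37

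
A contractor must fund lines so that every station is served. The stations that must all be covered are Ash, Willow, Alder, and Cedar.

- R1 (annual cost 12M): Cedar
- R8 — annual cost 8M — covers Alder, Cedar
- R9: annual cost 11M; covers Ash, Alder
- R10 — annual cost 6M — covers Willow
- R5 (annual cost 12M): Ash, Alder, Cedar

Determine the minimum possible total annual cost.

The greedy cost-per-new-station heuristic would pick R8, R10, and R9 for 25, but a cheaper cover exists.
Choose R10 and R5: together they cover Ash, Willow, Alder, Cedar — every station.
Total annual cost: 6 + 12 = 18.
No cover costs less than 18.

18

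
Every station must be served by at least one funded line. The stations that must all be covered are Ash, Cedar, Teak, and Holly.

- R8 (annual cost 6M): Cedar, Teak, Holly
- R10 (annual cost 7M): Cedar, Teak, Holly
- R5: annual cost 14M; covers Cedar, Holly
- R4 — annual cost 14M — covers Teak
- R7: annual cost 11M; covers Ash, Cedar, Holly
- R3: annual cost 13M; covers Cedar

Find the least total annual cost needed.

17

This is an integer covering problem.
Choose R8 and R7: together they cover Ash, Cedar, Teak, Holly — every station.
Total annual cost: 6 + 11 = 17.
No cover costs less than 17.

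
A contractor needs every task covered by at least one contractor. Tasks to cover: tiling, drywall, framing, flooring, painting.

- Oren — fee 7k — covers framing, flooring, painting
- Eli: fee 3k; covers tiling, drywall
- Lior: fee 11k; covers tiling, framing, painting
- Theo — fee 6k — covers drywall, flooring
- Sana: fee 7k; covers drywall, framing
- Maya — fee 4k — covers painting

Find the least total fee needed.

10

Choose Oren and Eli: together they cover tiling, drywall, framing, flooring, painting — every task.
Total fee: 7 + 3 = 10.
No cover costs less than 10.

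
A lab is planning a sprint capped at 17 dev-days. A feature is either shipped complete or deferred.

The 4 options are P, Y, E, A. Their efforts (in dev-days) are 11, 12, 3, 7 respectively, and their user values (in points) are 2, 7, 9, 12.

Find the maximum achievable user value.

Allowing fractional choices, the relaxed optimum would be about 25.1, but features are indivisible.
Y + E: effort 12 + 3 = 15 ≤ 17, user value 7 + 9 = 16.
E + A: effort 3 + 7 = 10 ≤ 17, user value 9 + 12 = 21.
A: effort 7 ≤ 17, user value 12.
Best is E and A with total user value 21.

21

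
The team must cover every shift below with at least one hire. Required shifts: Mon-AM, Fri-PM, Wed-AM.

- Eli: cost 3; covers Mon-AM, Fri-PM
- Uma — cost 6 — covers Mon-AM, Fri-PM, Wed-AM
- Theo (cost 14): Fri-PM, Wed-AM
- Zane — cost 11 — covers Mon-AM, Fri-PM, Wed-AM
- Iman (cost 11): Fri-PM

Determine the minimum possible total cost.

6

The greedy cost-per-new-shift heuristic would pick Eli and Uma for 9, but a cheaper cover exists.
Uma alone covers Mon-AM, Fri-PM, Wed-AM — every shift.
Total cost: 6.
No cover costs less than 6.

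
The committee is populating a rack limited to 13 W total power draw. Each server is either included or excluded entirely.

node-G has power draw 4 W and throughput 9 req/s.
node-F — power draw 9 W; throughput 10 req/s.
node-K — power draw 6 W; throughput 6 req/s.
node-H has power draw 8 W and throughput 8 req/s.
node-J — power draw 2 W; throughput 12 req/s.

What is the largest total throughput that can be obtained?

27

Allowing fractional choices, the relaxed optimum would be about 28.8, but servers are indivisible.
node-F + node-J: power draw 9 + 2 = 11 ≤ 13, throughput 10 + 12 = 22.
node-G + node-K + node-J: power draw 4 + 6 + 2 = 12 ≤ 13, throughput 9 + 6 + 12 = 27.
Best is node-G, node-K, and node-J with total throughput 27.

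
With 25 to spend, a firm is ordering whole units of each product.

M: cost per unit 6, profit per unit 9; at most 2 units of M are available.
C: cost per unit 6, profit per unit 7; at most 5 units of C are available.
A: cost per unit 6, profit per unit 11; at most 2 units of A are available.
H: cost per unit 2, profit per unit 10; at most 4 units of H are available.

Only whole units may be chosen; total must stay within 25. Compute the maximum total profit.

Take 2×A and 4×H: cost 20 ≤ 25, profit 2·11 + 4·10 = 62.
H has the best ratio (10/2) and is taken to its limit of 4; remaining capacity is filled optimally with the others.

62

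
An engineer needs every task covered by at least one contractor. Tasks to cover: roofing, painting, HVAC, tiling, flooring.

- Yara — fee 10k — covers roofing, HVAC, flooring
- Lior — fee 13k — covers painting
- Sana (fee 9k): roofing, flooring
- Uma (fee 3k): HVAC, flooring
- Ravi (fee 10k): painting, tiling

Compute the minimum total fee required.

This is an integer covering problem.
Choose Yara and Ravi: together they cover roofing, painting, HVAC, tiling, flooring — every task.
Total fee: 10 + 10 = 20.

20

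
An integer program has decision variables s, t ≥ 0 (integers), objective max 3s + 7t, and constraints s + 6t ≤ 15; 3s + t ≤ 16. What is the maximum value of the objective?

23

(s,t)=(3,2): 1·3+6·2=15≤15, 3·3+1·2=11≤16, objective 23.
(s,t)=(5,1): 1·5+6·1=11≤15, 3·5+1·1=16≤16, objective 22.
(s,t)=(2,2): 1·2+6·2=14≤15, 3·2+1·2=8≤16, objective 20.
No feasible integer point exceeds 23.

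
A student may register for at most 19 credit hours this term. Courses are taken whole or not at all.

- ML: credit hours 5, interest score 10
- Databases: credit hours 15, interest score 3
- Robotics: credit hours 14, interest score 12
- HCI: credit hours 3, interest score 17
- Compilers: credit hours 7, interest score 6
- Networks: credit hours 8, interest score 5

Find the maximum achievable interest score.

This is a 0-1 knapsack instance.
Robotics + HCI: credit hours 14 + 3 = 17 ≤ 19, interest score 12 + 17 = 29.
ML + HCI + Networks: credit hours 5 + 3 + 8 = 16 ≤ 19, interest score 10 + 17 + 5 = 32.
ML + HCI + Compilers: credit hours 5 + 3 + 7 = 15 ≤ 19, interest score 10 + 17 + 6 = 33.
Best is ML, HCI, and Compilers with total interest score 33.

33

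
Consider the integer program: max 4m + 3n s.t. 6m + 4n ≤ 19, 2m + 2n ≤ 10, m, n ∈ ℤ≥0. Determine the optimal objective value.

13

(m,n)=(1,3): 6·1+4·3=18≤19, 2·1+2·3=8≤10, objective 13.
(m,n)=(0,4): 6·0+4·4=16≤19, 2·0+2·4=8≤10, objective 12.
(m,n)=(1,2): 6·1+4·2=14≤19, 2·1+2·2=6≤10, objective 10.
No feasible integer point exceeds 13.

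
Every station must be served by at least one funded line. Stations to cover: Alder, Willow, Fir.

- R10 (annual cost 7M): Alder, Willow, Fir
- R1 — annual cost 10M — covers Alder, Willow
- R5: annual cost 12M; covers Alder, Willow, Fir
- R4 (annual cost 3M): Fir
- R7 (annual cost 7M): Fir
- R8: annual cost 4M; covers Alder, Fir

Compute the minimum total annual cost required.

7

The greedy cost-per-new-station heuristic would pick R8 and R10 for 11, but a cheaper cover exists.
R10 alone covers Alder, Willow, Fir — every station.
Total annual cost: 7.
No cover costs less than 7.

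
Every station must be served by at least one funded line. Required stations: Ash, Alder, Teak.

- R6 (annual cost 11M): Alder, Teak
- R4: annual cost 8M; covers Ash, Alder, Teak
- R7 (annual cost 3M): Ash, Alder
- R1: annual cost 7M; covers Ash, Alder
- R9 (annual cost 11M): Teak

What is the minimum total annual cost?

R4 alone covers Ash, Alder, Teak — every station.
Total annual cost: 8.

8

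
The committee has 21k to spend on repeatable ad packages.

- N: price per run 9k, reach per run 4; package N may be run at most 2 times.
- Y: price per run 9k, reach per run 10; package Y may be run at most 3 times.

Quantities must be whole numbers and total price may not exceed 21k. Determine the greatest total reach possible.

20

Y has the best ratio (10/9); taking only Y gives at most 2×10 = 20 (stopped by the price limit).
Optimal: 2×Y: price 18 ≤ 21, reach 2·10 = 20.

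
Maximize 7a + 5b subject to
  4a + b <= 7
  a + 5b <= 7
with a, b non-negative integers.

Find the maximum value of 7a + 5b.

12

(a,b)=(1,1): 4·1+1·1=5≤7, 1·1+5·1=6≤7, objective 12.
(a,b)=(1,0): 4·1+1·0=4≤7, 1·1+5·0=1≤7, objective 7.
(a,b)=(0,1): 4·0+1·1=1≤7, 1·0+5·1=5≤7, objective 5.
(a,b)=(0,0): 4·0+1·0=0≤7, 1·0+5·0=0≤7, objective 0.
No feasible integer point exceeds 12.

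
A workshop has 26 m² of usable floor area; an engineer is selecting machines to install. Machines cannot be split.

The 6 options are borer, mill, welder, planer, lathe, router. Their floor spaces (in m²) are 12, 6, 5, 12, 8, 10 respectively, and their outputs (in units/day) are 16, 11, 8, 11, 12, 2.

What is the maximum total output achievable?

borer + welder + lathe: floor space 12 + 5 + 8 = 25 ≤ 26, output 16 + 8 + 12 = 36.
borer + mill + lathe: floor space 12 + 6 + 8 = 26 ≤ 26, output 16 + 11 + 12 = 39.
borer + mill + welder: floor space 12 + 6 + 5 = 23 ≤ 26, output 16 + 11 + 8 = 35.
Best is borer, mill, and lathe with total output 39.

39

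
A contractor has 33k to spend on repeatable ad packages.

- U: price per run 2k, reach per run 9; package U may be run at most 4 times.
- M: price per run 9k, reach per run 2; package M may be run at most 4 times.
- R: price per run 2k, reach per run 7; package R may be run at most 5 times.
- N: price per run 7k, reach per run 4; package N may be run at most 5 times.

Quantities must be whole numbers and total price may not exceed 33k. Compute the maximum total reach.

This is a bounded integer knapsack.
U has the best ratio (9/2); taking only U gives at most 4×9 = 36 (stopped by the supply cap of 4).
Mixing does better — 4×U, 5×R, and 2×N: price 32 ≤ 33, reach 4·9 + 5·7 + 2·4 = 79.

79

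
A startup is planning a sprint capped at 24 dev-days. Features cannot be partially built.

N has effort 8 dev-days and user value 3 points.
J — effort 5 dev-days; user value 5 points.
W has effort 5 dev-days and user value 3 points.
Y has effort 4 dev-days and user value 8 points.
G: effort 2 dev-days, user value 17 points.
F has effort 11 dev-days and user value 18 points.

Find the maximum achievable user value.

48

Treat it as a binary knapsack problem.
Y + G + F: effort 4 + 2 + 11 = 17 ≤ 24, user value 8 + 17 + 18 = 43.
J + Y + G + F: effort 5 + 4 + 2 + 11 = 22 ≤ 24, user value 5 + 8 + 17 + 18 = 48.
W + Y + G + F: effort 5 + 4 + 2 + 11 = 22 ≤ 24, user value 3 + 8 + 17 + 18 = 46.
Best is J, Y, G, and F with total user value 48.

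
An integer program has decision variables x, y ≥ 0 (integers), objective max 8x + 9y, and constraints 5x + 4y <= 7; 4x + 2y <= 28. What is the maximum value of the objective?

(x,y)=(0,1): 5·0+4·1=4≤7, 4·0+2·1=2≤28, objective 9.
(x,y)=(1,0): 5·1+4·0=5≤7, 4·1+2·0=4≤28, objective 8.
The best lattice point is (0,1), giving 9.

9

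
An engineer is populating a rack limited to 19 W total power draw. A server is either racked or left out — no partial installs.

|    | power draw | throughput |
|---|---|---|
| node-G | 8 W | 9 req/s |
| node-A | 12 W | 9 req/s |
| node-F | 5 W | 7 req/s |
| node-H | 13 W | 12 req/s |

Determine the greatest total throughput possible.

19

Treat it as a binary knapsack problem.
node-G + node-F: power draw 8 + 5 = 13 ≤ 19, throughput 9 + 7 = 16.
node-F + node-H: power draw 5 + 13 = 18 ≤ 19, throughput 7 + 12 = 19.
node-A + node-F: power draw 12 + 5 = 17 ≤ 19, throughput 9 + 7 = 16.
Best is node-F and node-H with total throughput 19.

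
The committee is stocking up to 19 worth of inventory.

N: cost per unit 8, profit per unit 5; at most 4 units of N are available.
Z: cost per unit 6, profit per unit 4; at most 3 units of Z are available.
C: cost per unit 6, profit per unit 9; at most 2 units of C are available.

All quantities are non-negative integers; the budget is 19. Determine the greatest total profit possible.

1×Z and 2×C: cost 18 ≤ 19, profit 1·4 + 2·9 = 22.
2×C: cost 12 ≤ 19, profit 2·9 = 18.
Best is 22.

22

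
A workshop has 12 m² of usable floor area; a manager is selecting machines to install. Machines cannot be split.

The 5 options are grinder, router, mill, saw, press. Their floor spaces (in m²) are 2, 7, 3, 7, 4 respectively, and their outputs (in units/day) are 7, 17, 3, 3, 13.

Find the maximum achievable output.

30

Allowing fractional choices, the relaxed optimum would be about 34.6, but machines are indivisible.
grinder + router + mill: floor space 2 + 7 + 3 = 12 ≤ 12, output 7 + 17 + 3 = 27.
router + press: floor space 7 + 4 = 11 ≤ 12, output 17 + 13 = 30.
grinder + router: floor space 2 + 7 = 9 ≤ 12, output 7 + 17 = 24.
Best is router and press with total output 30.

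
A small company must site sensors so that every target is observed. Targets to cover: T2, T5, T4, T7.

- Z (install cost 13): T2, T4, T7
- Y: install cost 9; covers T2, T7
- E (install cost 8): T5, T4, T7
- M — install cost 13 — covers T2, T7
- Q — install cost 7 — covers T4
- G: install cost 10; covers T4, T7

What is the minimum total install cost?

Choose Y and E: together they cover T2, T5, T4, T7 — every target.
Total install cost: 9 + 8 = 17.

17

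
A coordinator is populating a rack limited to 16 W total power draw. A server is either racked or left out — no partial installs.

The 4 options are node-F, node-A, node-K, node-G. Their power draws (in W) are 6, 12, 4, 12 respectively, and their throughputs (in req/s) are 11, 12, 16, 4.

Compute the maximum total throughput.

28

Take node-A and node-K: power draw 12 + 4 = 16 ≤ 16, throughput 12 + 16 = 28.
No other feasible combination does better.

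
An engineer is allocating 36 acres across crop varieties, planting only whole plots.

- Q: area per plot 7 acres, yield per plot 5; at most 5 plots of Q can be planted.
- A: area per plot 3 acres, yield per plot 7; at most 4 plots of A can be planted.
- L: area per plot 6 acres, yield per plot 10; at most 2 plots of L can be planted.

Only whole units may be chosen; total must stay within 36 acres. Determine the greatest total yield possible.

53

Take 1×Q, 4×A, and 2×L: area 31 ≤ 36, yield 1·5 + 4·7 + 2·10 = 53.
A has the best ratio (7/3) and is taken to its limit of 4; remaining capacity is filled optimally with the others.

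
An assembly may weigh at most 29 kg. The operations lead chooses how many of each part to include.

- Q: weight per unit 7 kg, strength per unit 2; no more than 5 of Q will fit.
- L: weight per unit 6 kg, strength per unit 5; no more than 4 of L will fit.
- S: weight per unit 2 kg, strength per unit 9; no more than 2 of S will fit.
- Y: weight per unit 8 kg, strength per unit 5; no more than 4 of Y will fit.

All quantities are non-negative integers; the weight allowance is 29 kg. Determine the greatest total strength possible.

Take 4×L and 2×S: weight 28 ≤ 29, strength 4·5 + 2·9 = 38.
S has the best ratio (9/2) and is taken to its limit of 2; remaining capacity is filled optimally with the others.

38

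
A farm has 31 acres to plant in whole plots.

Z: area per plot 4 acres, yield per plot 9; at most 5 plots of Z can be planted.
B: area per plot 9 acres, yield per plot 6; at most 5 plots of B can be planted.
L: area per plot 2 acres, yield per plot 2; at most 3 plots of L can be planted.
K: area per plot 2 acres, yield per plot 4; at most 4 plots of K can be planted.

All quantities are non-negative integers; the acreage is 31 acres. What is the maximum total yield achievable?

5×Z and 4×K: area 28 ≤ 31, yield 5·9 + 4·4 = 61.
5×Z, 1×L, and 4×K: area 30 ≤ 31, yield 5·9 + 1·2 + 4·4 = 63.
Best is 63.

63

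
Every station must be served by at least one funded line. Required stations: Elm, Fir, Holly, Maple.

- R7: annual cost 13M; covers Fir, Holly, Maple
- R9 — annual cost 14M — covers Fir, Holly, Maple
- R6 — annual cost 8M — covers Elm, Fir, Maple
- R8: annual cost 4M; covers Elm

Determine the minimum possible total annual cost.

17

The greedy cost-per-new-station heuristic would pick R6 and R7 for 21, but a cheaper cover exists.
Choose R7 and R8: together they cover Elm, Fir, Holly, Maple — every station.
Total annual cost: 13 + 4 = 17.
No cover costs less than 17.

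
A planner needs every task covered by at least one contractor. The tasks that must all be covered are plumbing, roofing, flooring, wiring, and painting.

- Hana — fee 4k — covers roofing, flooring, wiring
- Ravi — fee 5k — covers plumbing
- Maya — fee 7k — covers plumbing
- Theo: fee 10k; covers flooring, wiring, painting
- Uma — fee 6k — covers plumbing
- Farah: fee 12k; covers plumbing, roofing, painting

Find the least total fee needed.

16

The greedy cost-per-new-task heuristic would pick Hana, Ravi, and Theo for 19, but a cheaper cover exists.
Choose Hana and Farah: together they cover plumbing, roofing, flooring, wiring, painting — every task.
Total fee: 4 + 12 = 16.
No cover costs less than 16.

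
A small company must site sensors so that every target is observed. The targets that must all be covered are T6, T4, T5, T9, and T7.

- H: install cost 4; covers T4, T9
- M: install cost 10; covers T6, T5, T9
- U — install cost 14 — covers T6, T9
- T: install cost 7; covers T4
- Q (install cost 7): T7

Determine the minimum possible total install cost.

21

Choose H, M, and Q: together they cover T6, T4, T5, T9, T7 — every target.
Total install cost: 4 + 10 + 7 = 21.
No cover costs less than 21.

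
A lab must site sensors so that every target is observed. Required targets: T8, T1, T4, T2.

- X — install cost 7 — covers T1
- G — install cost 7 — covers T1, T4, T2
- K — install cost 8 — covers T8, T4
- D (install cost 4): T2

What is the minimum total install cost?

15

Choose G and K: together they cover T8, T1, T4, T2 — every target.
Total install cost: 7 + 8 = 15.
No cover costs less than 15.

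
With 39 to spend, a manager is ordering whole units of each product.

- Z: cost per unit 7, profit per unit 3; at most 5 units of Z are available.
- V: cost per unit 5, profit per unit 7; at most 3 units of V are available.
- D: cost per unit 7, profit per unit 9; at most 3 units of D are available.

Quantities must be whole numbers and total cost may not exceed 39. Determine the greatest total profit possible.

V has the best ratio (7/5); taking only V gives at most 3×7 = 21 (stopped by the supply cap of 3).
Mixing does better — 3×V and 3×D: cost 36 ≤ 39, profit 3·7 + 3·9 = 48.

48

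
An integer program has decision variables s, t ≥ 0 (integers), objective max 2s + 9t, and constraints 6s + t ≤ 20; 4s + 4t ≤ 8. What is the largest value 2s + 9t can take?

18

(s,t)=(0,2): 6·0+1·2=2≤20, 4·0+4·2=8≤8, objective 18.
(s,t)=(1,1): 6·1+1·1=7≤20, 4·1+4·1=8≤8, objective 11.
(s,t)=(0,1): 6·0+1·1=1≤20, 4·0+4·1=4≤8, objective 9.
Maximum is 18 at (s,t)=(0,2).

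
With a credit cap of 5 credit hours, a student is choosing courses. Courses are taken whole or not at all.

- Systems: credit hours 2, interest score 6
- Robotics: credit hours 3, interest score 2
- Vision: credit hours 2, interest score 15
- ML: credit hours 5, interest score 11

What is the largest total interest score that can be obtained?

21

Take Systems and Vision: credit hours 2 + 2 = 4 ≤ 5, interest score 6 + 15 = 21.
No other feasible combination does better.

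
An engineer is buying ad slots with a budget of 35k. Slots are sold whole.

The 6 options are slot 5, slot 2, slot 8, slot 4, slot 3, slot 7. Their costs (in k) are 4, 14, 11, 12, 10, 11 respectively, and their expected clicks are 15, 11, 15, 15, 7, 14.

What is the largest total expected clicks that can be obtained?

Treat it as a binary knapsack problem.
Allowing fractional choices, the relaxed optimum would be about 55.2, but ad slots are indivisible.
slot 5 + slot 8 + slot 7: cost 4 + 11 + 11 = 26 ≤ 35, expected clicks 15 + 15 + 14 = 44.
slot 5 + slot 8 + slot 4: cost 4 + 11 + 12 = 27 ≤ 35, expected clicks 15 + 15 + 15 = 45.
Best is slot 5, slot 8, and slot 4 with total expected clicks 45.

45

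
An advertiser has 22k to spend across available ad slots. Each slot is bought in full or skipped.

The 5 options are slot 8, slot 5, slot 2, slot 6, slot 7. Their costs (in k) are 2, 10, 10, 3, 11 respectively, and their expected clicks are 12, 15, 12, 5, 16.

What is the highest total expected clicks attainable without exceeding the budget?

39

Allowing fractional choices, the relaxed optimum would be about 42.2, but ad slots are indivisible.
slot 8 + slot 6 + slot 7: cost 2 + 3 + 11 = 16 ≤ 22, expected clicks 12 + 5 + 16 = 33.
slot 8 + slot 5 + slot 2: cost 2 + 10 + 10 = 22 ≤ 22, expected clicks 12 + 15 + 12 = 39.
Best is slot 8, slot 5, and slot 2 with total expected clicks 39.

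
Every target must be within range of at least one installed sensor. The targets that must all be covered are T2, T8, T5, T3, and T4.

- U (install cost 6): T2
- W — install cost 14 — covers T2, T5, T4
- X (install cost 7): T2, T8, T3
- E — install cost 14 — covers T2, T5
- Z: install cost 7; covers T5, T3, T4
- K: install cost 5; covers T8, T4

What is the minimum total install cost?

14

Choose X and Z: together they cover T2, T8, T5, T3, T4 — every target.
Total install cost: 7 + 7 = 14.
No cover costs less than 14.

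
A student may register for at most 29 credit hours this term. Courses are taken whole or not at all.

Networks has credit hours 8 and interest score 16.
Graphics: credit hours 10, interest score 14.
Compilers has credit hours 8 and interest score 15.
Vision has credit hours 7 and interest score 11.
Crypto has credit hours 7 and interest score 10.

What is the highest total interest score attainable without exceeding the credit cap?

Allowing fractional choices, the relaxed optimum would be about 50.6, but courses are indivisible.
Networks + Compilers + Crypto: credit hours 8 + 8 + 7 = 23 ≤ 29, interest score 16 + 15 + 10 = 41.
Networks + Graphics + Compilers: credit hours 8 + 10 + 8 = 26 ≤ 29, interest score 16 + 14 + 15 = 45.
Networks + Compilers + Vision: credit hours 8 + 8 + 7 = 23 ≤ 29, interest score 16 + 15 + 11 = 42.
Best is Networks, Graphics, and Compilers with total interest score 45.

45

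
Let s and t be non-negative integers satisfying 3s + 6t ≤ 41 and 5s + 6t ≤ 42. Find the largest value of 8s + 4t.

64

(s,t)=(8,0): 3·8+6·0=24≤41, 5·8+6·0=40≤42, objective 64.
(s,t)=(7,1): 3·7+6·1=27≤41, 5·7+6·1=41≤42, objective 60.
No feasible integer point exceeds 64.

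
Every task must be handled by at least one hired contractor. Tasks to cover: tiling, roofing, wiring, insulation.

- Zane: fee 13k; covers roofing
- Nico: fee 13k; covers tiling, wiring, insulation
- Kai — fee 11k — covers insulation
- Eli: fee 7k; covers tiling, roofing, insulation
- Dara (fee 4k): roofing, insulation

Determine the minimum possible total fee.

17

This is a weighted set-cover instance.
Choose Nico and Dara: together they cover tiling, roofing, wiring, insulation — every task.
Total fee: 13 + 4 = 17.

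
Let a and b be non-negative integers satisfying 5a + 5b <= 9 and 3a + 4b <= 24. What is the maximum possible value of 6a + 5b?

6

(a,b)=(1,0): 5·1+5·0=5≤9, 3·1+4·0=3≤24, objective 6.
(a,b)=(0,1): 5·0+5·1=5≤9, 3·0+4·1=4≤24, objective 5.
The best lattice point is (1,0), giving 6.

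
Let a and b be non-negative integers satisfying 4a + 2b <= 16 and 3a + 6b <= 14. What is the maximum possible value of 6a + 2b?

24

(a,b)=(4,0): 4·4+2·0=16≤16, 3·4+6·0=12≤14, objective 24.
(a,b)=(3,0): 4·3+2·0=12≤16, 3·3+6·0=9≤14, objective 18.
No feasible integer point exceeds 24.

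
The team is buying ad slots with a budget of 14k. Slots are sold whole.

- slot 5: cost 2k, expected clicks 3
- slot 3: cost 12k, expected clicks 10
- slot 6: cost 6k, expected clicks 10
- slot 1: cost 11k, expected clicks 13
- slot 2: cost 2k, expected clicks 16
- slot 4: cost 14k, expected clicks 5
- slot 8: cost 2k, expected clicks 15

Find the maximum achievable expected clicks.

44

slot 6 + slot 2 + slot 8: cost 6 + 2 + 2 = 10 ≤ 14, expected clicks 10 + 16 + 15 = 41.
slot 5 + slot 6 + slot 2 + slot 8: cost 2 + 6 + 2 + 2 = 12 ≤ 14, expected clicks 3 + 10 + 16 + 15 = 44.
Best is slot 5, slot 6, slot 2, and slot 8 with total expected clicks 44.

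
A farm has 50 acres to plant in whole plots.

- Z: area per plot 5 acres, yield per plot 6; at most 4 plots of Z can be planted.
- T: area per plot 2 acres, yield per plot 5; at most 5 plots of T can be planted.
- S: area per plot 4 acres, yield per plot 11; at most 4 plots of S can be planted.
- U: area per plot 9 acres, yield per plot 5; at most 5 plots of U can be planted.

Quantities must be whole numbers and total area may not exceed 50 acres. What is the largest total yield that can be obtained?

93

S has the best ratio (11/4); taking only S gives at most 4×11 = 44 (stopped by the supply cap of 4).
Mixing does better — 4×Z, 5×T, and 4×S: area 46 ≤ 50, yield 4·6 + 5·5 + 4·11 = 93.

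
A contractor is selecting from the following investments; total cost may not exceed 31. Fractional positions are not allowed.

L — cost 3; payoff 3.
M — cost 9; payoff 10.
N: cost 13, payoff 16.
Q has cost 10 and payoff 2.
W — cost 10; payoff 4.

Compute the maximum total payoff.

M + N: cost 9 + 13 = 22 ≤ 31, payoff 10 + 16 = 26.
L + M + N: cost 3 + 9 + 13 = 25 ≤ 31, payoff 3 + 10 + 16 = 29.
Best is L, M, and N with total payoff 29.

29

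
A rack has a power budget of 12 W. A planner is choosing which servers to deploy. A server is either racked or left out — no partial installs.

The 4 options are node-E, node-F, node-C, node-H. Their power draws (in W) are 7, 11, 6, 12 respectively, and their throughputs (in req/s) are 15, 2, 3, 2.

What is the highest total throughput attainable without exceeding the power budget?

15

This is a 0-1 knapsack instance.
Take node-E: power draw 7 ≤ 12, throughput 15.
No other feasible combination does better.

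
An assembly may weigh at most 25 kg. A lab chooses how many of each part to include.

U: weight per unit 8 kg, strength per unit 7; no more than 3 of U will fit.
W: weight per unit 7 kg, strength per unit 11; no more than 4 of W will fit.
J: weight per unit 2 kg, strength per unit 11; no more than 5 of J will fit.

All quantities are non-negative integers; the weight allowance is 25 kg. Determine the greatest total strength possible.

77

J has the best ratio (11/2); taking only J gives at most 5×11 = 55 (stopped by the supply cap of 5).
Mixing does better — 2×W and 5×J: weight 24 ≤ 25, strength 2·11 + 5·11 = 77.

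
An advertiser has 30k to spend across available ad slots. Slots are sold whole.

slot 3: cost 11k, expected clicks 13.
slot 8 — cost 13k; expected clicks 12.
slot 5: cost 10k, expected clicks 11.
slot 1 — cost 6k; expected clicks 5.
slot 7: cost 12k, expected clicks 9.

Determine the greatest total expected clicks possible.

Take slot 3, slot 8, and slot 1: cost 11 + 13 + 6 = 30 ≤ 30, expected clicks 13 + 12 + 5 = 30.
No other feasible combination does better.

30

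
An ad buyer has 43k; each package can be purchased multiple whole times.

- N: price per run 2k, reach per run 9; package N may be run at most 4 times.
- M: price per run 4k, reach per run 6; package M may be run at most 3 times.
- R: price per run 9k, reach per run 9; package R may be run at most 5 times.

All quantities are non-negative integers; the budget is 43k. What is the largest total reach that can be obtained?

This is a bounded integer knapsack.
Take 4×N, 2×M, and 3×R: price 43 ≤ 43, reach 4·9 + 2·6 + 3·9 = 75.
N has the best ratio (9/2) and is taken to its limit of 4; remaining capacity is filled optimally with the others.

75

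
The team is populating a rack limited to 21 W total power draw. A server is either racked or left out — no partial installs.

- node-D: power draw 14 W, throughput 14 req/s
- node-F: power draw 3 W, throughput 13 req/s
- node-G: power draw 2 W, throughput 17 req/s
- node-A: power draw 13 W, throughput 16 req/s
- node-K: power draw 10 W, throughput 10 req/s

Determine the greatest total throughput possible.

Allowing fractional choices, the relaxed optimum would be about 49.0, but servers are indivisible.
node-F + node-G + node-K: power draw 3 + 2 + 10 = 15 ≤ 21, throughput 13 + 17 + 10 = 40.
node-D + node-F + node-G: power draw 14 + 3 + 2 = 19 ≤ 21, throughput 14 + 13 + 17 = 44.
node-F + node-G + node-A: power draw 3 + 2 + 13 = 18 ≤ 21, throughput 13 + 17 + 16 = 46.
Best is node-F, node-G, and node-A with total throughput 46.

46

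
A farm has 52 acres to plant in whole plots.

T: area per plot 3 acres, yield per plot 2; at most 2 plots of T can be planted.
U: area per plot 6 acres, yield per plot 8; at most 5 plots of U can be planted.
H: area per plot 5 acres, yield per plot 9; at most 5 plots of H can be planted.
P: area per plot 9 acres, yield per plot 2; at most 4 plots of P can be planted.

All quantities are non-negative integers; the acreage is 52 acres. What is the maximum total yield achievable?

This is a bounded integer knapsack.
Take 1×T, 4×U, and 5×H: area 52 ≤ 52, yield 1·2 + 4·8 + 5·9 = 79.
H has the best ratio (9/5) and is taken to its limit of 5; remaining capacity is filled optimally with the others.

79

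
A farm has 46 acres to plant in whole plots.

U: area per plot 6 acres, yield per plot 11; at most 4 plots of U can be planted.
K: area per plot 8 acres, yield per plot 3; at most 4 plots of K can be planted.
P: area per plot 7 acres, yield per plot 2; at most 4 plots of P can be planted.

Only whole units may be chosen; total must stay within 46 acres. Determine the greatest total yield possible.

This is a bounded integer knapsack.
Take 4×U, 1×K, and 2×P: area 46 ≤ 46, yield 4·11 + 1·3 + 2·2 = 51.
U has the best ratio (11/6) and is taken to its limit of 4; remaining capacity is filled optimally with the others.

51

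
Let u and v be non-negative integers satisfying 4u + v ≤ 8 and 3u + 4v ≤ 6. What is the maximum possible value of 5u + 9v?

The continuous relaxation peaks at (0, 1.5) with value 13.50; rounding to a feasible lattice point costs some objective.
(u,v)=(2,0) is feasible, giving 10.
(u,v)=(0,1) is feasible, giving 9.
(u,v)=(1,0) is feasible, giving 5.
No feasible integer point exceeds 10.

10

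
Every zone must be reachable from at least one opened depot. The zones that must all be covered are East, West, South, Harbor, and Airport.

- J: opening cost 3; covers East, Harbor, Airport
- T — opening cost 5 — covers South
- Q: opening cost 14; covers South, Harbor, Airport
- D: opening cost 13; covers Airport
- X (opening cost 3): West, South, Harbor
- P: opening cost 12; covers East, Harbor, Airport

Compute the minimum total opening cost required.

6

Choose J and X: together they cover East, West, South, Harbor, Airport — every zone.
Total opening cost: 3 + 3 = 6.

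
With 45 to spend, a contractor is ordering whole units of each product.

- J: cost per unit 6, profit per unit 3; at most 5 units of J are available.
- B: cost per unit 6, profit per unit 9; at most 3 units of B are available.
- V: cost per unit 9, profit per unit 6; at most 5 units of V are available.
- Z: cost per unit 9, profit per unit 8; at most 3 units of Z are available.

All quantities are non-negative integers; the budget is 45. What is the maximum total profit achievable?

3×B, 1×V, and 2×Z: cost 45 ≤ 45, profit 3·9 + 1·6 + 2·8 = 49.
3×B and 3×Z: cost 45 ≤ 45, profit 3·9 + 3·8 = 51.
Best is 51.

51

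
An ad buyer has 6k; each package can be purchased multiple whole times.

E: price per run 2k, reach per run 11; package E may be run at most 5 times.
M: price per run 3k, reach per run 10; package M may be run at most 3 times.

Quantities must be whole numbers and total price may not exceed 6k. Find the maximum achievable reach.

This is a bounded integer knapsack.
E has the best ratio (11/2); taking only E gives at most 3×11 = 33 (stopped by the price limit).
Optimal: 3×E: price 6 ≤ 6, reach 3·11 = 33.

33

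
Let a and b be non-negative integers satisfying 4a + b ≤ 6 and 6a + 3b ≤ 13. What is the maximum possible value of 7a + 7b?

28

(a,b)=(0,4): 4·0+1·4=4≤6, 6·0+3·4=12≤13, objective 28.
(a,b)=(0,3): 4·0+1·3=3≤6, 6·0+3·3=9≤13, objective 21.
The best lattice point is (0,4), giving 28.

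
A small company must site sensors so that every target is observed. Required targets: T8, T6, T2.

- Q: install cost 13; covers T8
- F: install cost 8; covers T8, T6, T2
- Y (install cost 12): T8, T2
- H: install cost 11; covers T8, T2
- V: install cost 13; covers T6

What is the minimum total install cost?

F alone covers T8, T6, T2 — every target.
Total install cost: 8.
No cover costs less than 8.

8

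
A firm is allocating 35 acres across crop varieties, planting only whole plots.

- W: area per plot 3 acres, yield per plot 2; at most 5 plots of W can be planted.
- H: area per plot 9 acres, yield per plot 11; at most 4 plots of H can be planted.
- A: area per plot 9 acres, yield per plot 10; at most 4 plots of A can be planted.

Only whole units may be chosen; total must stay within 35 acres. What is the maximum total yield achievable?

37

H has the best ratio (11/9); taking only H gives at most 3×11 = 33 (stopped by the area limit).
Mixing does better — 2×W and 3×H: area 33 ≤ 35, yield 2·2 + 3·11 = 37.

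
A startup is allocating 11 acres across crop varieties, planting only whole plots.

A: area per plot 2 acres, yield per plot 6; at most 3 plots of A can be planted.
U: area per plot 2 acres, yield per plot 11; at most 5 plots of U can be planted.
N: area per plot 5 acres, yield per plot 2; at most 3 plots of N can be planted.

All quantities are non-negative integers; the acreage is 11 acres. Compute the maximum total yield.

55

U has the best ratio (11/2); taking only U gives at most 5×11 = 55 (stopped by the area limit).
Optimal: 5×U: area 10 ≤ 11, yield 5·11 = 55.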